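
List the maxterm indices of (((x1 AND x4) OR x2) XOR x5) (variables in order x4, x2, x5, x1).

ΠM(0, 1, 6, 7, 8, 11, 14, 15) = (x4 OR x2 OR x5 OR x1) AND (x4 OR x2 OR x5 OR NOT x1) AND (x4 OR NOT x2 OR NOT x5 OR x1) AND (x4 OR NOT x2 OR NOT x5 OR NOT x1) AND (NOT x4 OR x2 OR x5 OR x1) AND (NOT x4 OR x2 OR NOT x5 OR NOT x1) AND (NOT x4 OR NOT x2 OR NOT x5 OR x1) AND (NOT x4 OR NOT x2 OR NOT x5 OR NOT x1)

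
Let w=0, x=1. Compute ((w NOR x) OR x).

Substituting: ((0 NOR 1) OR 1)
= 1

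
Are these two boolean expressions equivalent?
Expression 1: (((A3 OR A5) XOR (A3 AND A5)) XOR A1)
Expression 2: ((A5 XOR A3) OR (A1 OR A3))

No. Counterexample: with A1=0, A5=1, A3=1, Expression 1 = 0 but Expression 2 = 1.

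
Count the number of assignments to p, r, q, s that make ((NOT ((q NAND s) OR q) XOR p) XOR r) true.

Satisfying assignments: (0,1,0,0), (0,1,0,1), (0,1,1,0), (0,1,1,1), (1,0,0,0), (1,0,0,1), (1,0,1,0), (1,0,1,1)
Count: 8 out of 16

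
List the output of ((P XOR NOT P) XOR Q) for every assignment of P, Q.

P | Q | Output
--------------
0 | 0 | 1
0 | 1 | 0
1 | 0 | 1
1 | 1 | 0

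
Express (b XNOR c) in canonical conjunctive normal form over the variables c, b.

(c OR NOT b) AND (NOT c OR b)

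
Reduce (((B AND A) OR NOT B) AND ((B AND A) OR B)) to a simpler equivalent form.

By distribution ((E OR v) AND (E OR NOT v) = E):
= (B AND A)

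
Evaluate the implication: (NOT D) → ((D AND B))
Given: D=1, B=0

Antecedent (NOT D) = 0; consequent ((D AND B)) = 0.
0 → 0 = 1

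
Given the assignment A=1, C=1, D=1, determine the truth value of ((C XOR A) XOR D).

Substituting: ((1 XOR 1) XOR 1)
= 1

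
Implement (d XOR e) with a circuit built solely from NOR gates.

((((d NOR e) NOR (d NOR e)) NOR ((d NOR e) NOR (d NOR e))) NOR ((((d NOR d) NOR (e NOR e)) NOR ((d NOR d) NOR (e NOR e))) NOR (((d NOR d) NOR (e NOR e)) NOR ((d NOR d) NOR (e NOR e)))))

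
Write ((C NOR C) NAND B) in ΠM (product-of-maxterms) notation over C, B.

ΠM(1) = (C OR NOT B)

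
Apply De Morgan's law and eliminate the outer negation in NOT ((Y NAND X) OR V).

NOT (Y NAND X) AND NOT V
De Morgan's: NOT(OR of terms) = AND of negations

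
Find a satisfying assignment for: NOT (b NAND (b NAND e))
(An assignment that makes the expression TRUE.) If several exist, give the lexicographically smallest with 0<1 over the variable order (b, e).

b=1, e=0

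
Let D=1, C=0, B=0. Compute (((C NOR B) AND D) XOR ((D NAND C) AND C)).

Substituting: (((0 NOR 0) AND 1) XOR ((1 NAND 0) AND 0))
= 1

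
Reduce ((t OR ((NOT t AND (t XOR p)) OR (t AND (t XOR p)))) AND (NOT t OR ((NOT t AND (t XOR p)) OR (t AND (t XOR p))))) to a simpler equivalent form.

By distribution ((E OR v) AND (E OR NOT v) = E) then distribution ((E AND v) OR (E AND NOT v) = E):
= (t XOR p)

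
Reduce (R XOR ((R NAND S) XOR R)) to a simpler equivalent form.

By XOR self-cancellation ((E XOR v) XOR v = E):
= (R NAND S)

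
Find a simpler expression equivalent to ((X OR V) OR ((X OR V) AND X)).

By absorption (E OR (E AND v) = E):
= (X OR V)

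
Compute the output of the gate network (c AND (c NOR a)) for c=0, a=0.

Substituting: (0 AND (0 NOR 0))
= 0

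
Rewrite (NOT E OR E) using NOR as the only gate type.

(((E NOR E) NOR E) NOR ((E NOR E) NOR E))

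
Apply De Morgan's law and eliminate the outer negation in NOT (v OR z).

NOT v AND NOT z
De Morgan's: NOT(OR of terms) = AND of negations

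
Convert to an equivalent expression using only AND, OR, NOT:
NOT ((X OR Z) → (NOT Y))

(X OR Z) AND Y
(Negated implication: NOT(A → B) = A AND NOT B)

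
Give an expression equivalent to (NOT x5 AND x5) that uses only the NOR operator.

(((x5 NOR x5) NOR (x5 NOR x5)) NOR (x5 NOR x5))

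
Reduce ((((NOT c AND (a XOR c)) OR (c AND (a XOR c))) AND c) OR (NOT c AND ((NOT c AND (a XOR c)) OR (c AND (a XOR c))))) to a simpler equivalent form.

By distribution ((E AND v) OR (E AND NOT v) = E) then distribution ((E AND v) OR (E AND NOT v) = E):
= (a XOR c)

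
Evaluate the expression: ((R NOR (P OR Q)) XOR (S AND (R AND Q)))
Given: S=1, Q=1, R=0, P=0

Substituting: ((0 NOR (0 OR 1)) XOR (1 AND (0 AND 1)))
= 0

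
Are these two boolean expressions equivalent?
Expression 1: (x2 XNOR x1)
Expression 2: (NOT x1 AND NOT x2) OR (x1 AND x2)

Yes, they are equivalent — the two output columns agree on all 4 assignments:
x1 | x2 | Expression 1 | Expression 2
-------------------------------------
0 | 0 | 1 | 1
0 | 1 | 0 | 0
1 | 0 | 0 | 0
1 | 1 | 1 | 1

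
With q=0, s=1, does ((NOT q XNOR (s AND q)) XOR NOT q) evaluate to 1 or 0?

Substituting: ((NOT 0 XNOR (1 AND 0)) XOR NOT 0)
= 1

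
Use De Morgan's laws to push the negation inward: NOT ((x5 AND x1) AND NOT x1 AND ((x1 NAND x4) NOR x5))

NOT (x5 AND x1) OR x1 OR NOT ((x1 NAND x4) NOR x5)
De Morgan's: NOT(AND of terms) = OR of negations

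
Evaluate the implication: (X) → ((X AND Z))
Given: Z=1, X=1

Antecedent (X) = 1; consequent ((X AND Z)) = 1.
1 → 1 = 1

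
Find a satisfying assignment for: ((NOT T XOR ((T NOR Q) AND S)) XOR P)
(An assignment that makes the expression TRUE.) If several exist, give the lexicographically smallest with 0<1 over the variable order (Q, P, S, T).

Q=0, P=0, S=0, T=0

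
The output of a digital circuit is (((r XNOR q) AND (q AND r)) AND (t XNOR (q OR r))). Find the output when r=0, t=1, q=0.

Substituting: (((0 XNOR 0) AND (0 AND 0)) AND (1 XNOR (0 OR 0)))
= 0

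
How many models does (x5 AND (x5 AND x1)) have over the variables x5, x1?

Satisfying assignments: (1,1)
Count: 1 out of 4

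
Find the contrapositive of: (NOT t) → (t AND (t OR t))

Contrapositive: NOT (t AND (t OR t)) → t
Note: A statement and its contrapositive are logically equivalent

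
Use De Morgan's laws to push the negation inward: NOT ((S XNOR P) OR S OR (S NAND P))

NOT (S XNOR P) AND NOT S AND NOT (S NAND P)
De Morgan's: NOT(OR of terms) = AND of negations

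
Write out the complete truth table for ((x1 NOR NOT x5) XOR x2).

x1 | x2 | x5 | Output
---------------------
0 | 0 | 0 | 0
0 | 0 | 1 | 1
0 | 1 | 0 | 1
0 | 1 | 1 | 0
1 | 0 | 0 | 0
1 | 0 | 1 | 0
1 | 1 | 0 | 1
1 | 1 | 1 | 1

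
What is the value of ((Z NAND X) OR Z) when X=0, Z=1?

Substituting: ((1 NAND 0) OR 1)
= 1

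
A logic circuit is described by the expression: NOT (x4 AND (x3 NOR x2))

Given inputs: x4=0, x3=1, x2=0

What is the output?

Substituting: NOT (0 AND (1 NOR 0))
= 1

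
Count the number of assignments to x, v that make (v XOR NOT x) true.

Satisfying assignments: (0,0), (1,1)
Count: 2 out of 4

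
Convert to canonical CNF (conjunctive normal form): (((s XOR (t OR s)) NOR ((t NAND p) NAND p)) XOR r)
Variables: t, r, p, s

(t OR r OR p OR s) AND (t OR r OR p OR NOT s) AND (t OR NOT r OR NOT p OR s) AND (t OR NOT r OR NOT p OR NOT s) AND (NOT t OR r OR p OR s) AND (NOT t OR r OR p OR NOT s) AND (NOT t OR r OR NOT p OR s) AND (NOT t OR r OR NOT p OR NOT s)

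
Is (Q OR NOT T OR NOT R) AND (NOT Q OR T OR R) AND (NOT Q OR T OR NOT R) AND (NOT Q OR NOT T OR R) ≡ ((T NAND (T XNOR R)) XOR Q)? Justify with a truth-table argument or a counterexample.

Yes, they are equivalent — the two output columns agree on all 8 assignments:
Q | T | R | Expression 1 | Expression 2
---------------------------------------
0 | 0 | 0 | 1 | 1
0 | 0 | 1 | 1 | 1
0 | 1 | 0 | 1 | 1
0 | 1 | 1 | 0 | 0
1 | 0 | 0 | 0 | 0
1 | 0 | 1 | 0 | 0
1 | 1 | 0 | 0 | 0
1 | 1 | 1 | 1 | 1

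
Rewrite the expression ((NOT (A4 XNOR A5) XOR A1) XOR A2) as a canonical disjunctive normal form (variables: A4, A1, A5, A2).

(NOT A4 AND NOT A1 AND NOT A5 AND A2) OR (NOT A4 AND NOT A1 AND A5 AND NOT A2) OR (NOT A4 AND A1 AND NOT A5 AND NOT A2) OR (NOT A4 AND A1 AND A5 AND A2) OR (A4 AND NOT A1 AND NOT A5 AND NOT A2) OR (A4 AND NOT A1 AND A5 AND A2) OR (A4 AND A1 AND NOT A5 AND A2) OR (A4 AND A1 AND A5 AND NOT A2)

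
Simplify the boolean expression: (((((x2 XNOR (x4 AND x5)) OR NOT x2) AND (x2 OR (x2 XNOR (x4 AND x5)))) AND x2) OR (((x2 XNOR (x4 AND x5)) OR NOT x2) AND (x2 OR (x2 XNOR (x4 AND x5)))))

By absorption (E OR (E AND v) = E) then distribution ((E OR v) AND (E OR NOT v) = E):
= (x2 XNOR (x4 AND x5))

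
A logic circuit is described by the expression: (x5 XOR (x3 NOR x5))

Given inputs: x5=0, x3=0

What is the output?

Substituting: (0 XOR (0 NOR 0))
= 1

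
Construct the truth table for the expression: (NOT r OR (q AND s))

q | s | r | Output
------------------
0 | 0 | 0 | 1
0 | 0 | 1 | 0
0 | 1 | 0 | 1
0 | 1 | 1 | 0
1 | 0 | 0 | 1
1 | 0 | 1 | 0
1 | 1 | 0 | 1
1 | 1 | 1 | 1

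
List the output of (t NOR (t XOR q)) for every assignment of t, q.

t | q | Output
--------------
0 | 0 | 1
0 | 1 | 0
1 | 0 | 0
1 | 1 | 0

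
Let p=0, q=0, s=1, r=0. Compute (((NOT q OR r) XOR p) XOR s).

Substituting: (((NOT 0 OR 0) XOR 0) XOR 1)
= 0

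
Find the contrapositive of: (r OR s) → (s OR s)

Contrapositive: NOT (s OR s) → NOT (r OR s)
Note: A statement and its contrapositive are logically equivalent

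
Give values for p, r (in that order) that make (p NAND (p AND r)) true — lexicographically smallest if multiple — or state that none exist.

p=0, r=0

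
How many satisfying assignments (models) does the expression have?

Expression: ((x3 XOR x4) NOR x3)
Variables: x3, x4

Satisfying assignments: (0,0)
Count: 1 out of 4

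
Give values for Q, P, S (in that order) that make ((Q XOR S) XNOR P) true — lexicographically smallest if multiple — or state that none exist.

Q=0, P=0, S=0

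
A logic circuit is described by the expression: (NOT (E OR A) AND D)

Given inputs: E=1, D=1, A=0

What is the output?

Substituting: (NOT (1 OR 0) AND 1)
= 0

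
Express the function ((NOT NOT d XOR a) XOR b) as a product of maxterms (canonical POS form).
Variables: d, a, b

ΠM(0, 3, 5, 6) = (d OR a OR b) AND (d OR NOT a OR NOT b) AND (NOT d OR a OR NOT b) AND (NOT d OR NOT a OR b)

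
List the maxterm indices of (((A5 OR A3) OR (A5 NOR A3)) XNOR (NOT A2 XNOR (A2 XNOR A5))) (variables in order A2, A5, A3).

ΠM(2, 3, 6, 7) = (A2 OR NOT A5 OR A3) AND (A2 OR NOT A5 OR NOT A3) AND (NOT A2 OR NOT A5 OR A3) AND (NOT A2 OR NOT A5 OR NOT A3)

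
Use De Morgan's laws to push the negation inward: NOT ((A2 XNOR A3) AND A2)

NOT (A2 XNOR A3) OR NOT A2
De Morgan's: NOT(AND of terms) = OR of negations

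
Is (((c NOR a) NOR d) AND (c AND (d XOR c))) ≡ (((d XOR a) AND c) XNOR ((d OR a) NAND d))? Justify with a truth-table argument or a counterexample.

No. Counterexample: with d=0, c=1, a=0, Expression 1 = 1 but Expression 2 = 0.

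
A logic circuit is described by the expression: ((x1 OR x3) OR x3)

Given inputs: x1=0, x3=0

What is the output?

Substituting: ((0 OR 0) OR 0)
= 0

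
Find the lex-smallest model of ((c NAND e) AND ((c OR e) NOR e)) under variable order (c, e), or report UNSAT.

c=0, e=0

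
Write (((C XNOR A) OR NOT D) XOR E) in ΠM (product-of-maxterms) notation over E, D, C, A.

ΠM(5, 6, 8, 9, 10, 11, 12, 15) = (E OR NOT D OR C OR NOT A) AND (E OR NOT D OR NOT C OR A) AND (NOT E OR D OR C OR A) AND (NOT E OR D OR C OR NOT A) AND (NOT E OR D OR NOT C OR A) AND (NOT E OR D OR NOT C OR NOT A) AND (NOT E OR NOT D OR C OR A) AND (NOT E OR NOT D OR NOT C OR NOT A)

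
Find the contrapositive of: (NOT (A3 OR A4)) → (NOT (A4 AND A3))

Contrapositive: (A4 AND A3) → (A3 OR A4)
Note: A statement and its contrapositive are logically equivalent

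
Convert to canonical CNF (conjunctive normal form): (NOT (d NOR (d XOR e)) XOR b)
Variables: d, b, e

(d OR b OR e) AND (d OR NOT b OR NOT e) AND (NOT d OR NOT b OR e) AND (NOT d OR NOT b OR NOT e)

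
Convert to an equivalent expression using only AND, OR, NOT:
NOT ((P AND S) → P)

(P AND S) AND NOT P
(Negated implication: NOT(A → B) = A AND NOT B)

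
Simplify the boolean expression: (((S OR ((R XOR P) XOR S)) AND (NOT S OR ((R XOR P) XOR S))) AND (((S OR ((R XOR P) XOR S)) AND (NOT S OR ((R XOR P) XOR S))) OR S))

By absorption (E AND (E OR v) = E) then distribution ((E OR v) AND (E OR NOT v) = E):
= ((R XOR P) XOR S)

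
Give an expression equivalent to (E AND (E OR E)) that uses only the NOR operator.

((E NOR E) NOR (((E NOR E) NOR (E NOR E)) NOR ((E NOR E) NOR (E NOR E))))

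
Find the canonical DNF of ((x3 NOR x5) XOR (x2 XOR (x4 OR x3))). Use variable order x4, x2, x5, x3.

(NOT x4 AND NOT x2 AND NOT x5 AND NOT x3) OR (NOT x4 AND NOT x2 AND NOT x5 AND x3) OR (NOT x4 AND NOT x2 AND x5 AND x3) OR (NOT x4 AND x2 AND x5 AND NOT x3) OR (x4 AND NOT x2 AND NOT x5 AND x3) OR (x4 AND NOT x2 AND x5 AND NOT x3) OR (x4 AND NOT x2 AND x5 AND x3) OR (x4 AND x2 AND NOT x5 AND NOT x3)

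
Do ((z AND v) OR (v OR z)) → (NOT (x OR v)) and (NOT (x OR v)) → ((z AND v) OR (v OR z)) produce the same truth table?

No, Converse is not equivalent to original (counterexample: x=0, v=0, z=0)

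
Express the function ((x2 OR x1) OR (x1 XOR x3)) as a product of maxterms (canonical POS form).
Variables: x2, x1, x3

ΠM(0) = (x2 OR x1 OR x3)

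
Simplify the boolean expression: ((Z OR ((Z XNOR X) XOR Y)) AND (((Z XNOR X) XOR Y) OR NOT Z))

By distribution ((E OR v) AND (E OR NOT v) = E):
= ((Z XNOR X) XOR Y)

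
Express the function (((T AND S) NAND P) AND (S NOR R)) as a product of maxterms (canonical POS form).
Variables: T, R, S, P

ΠM(2, 3, 4, 5, 6, 7, 10, 11, 12, 13, 14, 15) = (T OR R OR NOT S OR P) AND (T OR R OR NOT S OR NOT P) AND (T OR NOT R OR S OR P) AND (T OR NOT R OR S OR NOT P) AND (T OR NOT R OR NOT S OR P) AND (T OR NOT R OR NOT S OR NOT P) AND (NOT T OR R OR NOT S OR P) AND (NOT T OR R OR NOT S OR NOT P) AND (NOT T OR NOT R OR S OR P) AND (NOT T OR NOT R OR S OR NOT P) AND (NOT T OR NOT R OR NOT S OR P) AND (NOT T OR NOT R OR NOT S OR NOT P)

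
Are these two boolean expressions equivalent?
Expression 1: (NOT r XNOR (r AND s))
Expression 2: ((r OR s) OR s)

No. Counterexample: with s=1, r=0, Expression 1 = 0 but Expression 2 = 1.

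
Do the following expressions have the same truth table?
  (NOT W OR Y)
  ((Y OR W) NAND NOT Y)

Yes, they are equivalent — the two output columns agree on all 4 assignments:
W | Y | Expression 1 | Expression 2
-----------------------------------
0 | 0 | 1 | 1
0 | 1 | 1 | 1
1 | 0 | 0 | 0
1 | 1 | 1 | 1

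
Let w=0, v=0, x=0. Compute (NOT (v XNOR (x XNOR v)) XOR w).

Substituting: (NOT (0 XNOR (0 XNOR 0)) XOR 0)
= 1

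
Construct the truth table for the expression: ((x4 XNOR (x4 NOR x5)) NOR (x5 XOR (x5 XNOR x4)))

x5 | x4 | Output
----------------
0 | 0 | 0
0 | 1 | 1
1 | 0 | 0
1 | 1 | 1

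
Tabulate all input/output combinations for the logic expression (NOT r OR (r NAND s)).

s | r | Output
--------------
0 | 0 | 1
0 | 1 | 1
1 | 0 | 1
1 | 1 | 0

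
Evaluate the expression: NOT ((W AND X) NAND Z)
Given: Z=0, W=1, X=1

Substituting: NOT ((1 AND 1) NAND 0)
= 0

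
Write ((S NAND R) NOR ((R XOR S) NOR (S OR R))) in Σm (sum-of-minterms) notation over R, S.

Σm(3) = (R AND S)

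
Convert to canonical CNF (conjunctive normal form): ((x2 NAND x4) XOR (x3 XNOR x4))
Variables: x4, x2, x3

(x4 OR x2 OR x3) AND (x4 OR NOT x2 OR x3) AND (NOT x4 OR x2 OR NOT x3) AND (NOT x4 OR NOT x2 OR x3)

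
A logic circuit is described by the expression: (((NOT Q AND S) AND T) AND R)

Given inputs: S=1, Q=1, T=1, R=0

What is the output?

Substituting: (((NOT 1 AND 1) AND 1) AND 0)
= 0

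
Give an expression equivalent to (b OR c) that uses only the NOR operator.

((b NOR c) NOR (b NOR c))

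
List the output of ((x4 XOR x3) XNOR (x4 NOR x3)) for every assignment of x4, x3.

x4 | x3 | Output
----------------
0 | 0 | 0
0 | 1 | 0
1 | 0 | 0
1 | 1 | 1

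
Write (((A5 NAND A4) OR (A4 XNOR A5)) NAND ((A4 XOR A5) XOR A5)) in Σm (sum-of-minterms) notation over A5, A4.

Σm(0, 2) = (NOT A5 AND NOT A4) OR (A5 AND NOT A4)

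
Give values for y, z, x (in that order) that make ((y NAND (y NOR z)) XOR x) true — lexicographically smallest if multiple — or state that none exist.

y=0, z=0, x=0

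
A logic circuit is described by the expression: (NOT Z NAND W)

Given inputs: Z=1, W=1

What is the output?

Substituting: (NOT 1 NAND 1)
= 1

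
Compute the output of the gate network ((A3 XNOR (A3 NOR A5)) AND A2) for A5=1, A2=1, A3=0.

Substituting: ((0 XNOR (0 NOR 1)) AND 1)
= 1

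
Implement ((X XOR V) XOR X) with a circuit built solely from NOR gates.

((((((((X NOR V) NOR (X NOR V)) NOR ((X NOR V) NOR (X NOR V))) NOR ((((X NOR X) NOR (V NOR V)) NOR ((X NOR X) NOR (V NOR V))) NOR (((X NOR X) NOR (V NOR V)) NOR ((X NOR X) NOR (V NOR V))))) NOR X) NOR (((((X NOR V) NOR (X NOR V)) NOR ((X NOR V) NOR (X NOR V))) NOR ((((X NOR X) NOR (V NOR V)) NOR ((X NOR X) NOR (V NOR V))) NOR (((X NOR X) NOR (V NOR V)) NOR ((X NOR X) NOR (V NOR V))))) NOR X)) NOR ((((((X NOR V) NOR (X NOR V)) NOR ((X NOR V) NOR (X NOR V))) NOR ((((X NOR X) NOR (V NOR V)) NOR ((X NOR X) NOR (V NOR V))) NOR (((X NOR X) NOR (V NOR V)) NOR ((X NOR X) NOR (V NOR V))))) NOR X) NOR (((((X NOR V) NOR (X NOR V)) NOR ((X NOR V) NOR (X NOR V))) NOR ((((X NOR X) NOR (V NOR V)) NOR ((X NOR X) NOR (V NOR V))) NOR (((X NOR X) NOR (V NOR V)) NOR ((X NOR X) NOR (V NOR V))))) NOR X))) NOR ((((((((X NOR V) NOR (X NOR V)) NOR ((X NOR V) NOR (X NOR V))) NOR ((((X NOR X) NOR (V NOR V)) NOR ((X NOR X) NOR (V NOR V))) NOR (((X NOR X) NOR (V NOR V)) NOR ((X NOR X) NOR (V NOR V))))) NOR ((((X NOR V) NOR (X NOR V)) NOR ((X NOR V) NOR (X NOR V))) NOR ((((X NOR X) NOR (V NOR V)) NOR ((X NOR X) NOR (V NOR V))) NOR (((X NOR X) NOR (V NOR V)) NOR ((X NOR X) NOR (V NOR V)))))) NOR (X NOR X)) NOR ((((((X NOR V) NOR (X NOR V)) NOR ((X NOR V) NOR (X NOR V))) NOR ((((X NOR X) NOR (V NOR V)) NOR ((X NOR X) NOR (V NOR V))) NOR (((X NOR X) NOR (V NOR V)) NOR ((X NOR X) NOR (V NOR V))))) NOR ((((X NOR V) NOR (X NOR V)) NOR ((X NOR V) NOR (X NOR V))) NOR ((((X NOR X) NOR (V NOR V)) NOR ((X NOR X) NOR (V NOR V))) NOR (((X NOR X) NOR (V NOR V)) NOR ((X NOR X) NOR (V NOR V)))))) NOR (X NOR X))) NOR (((((((X NOR V) NOR (X NOR V)) NOR ((X NOR V) NOR (X NOR V))) NOR ((((X NOR X) NOR (V NOR V)) NOR ((X NOR X) NOR (V NOR V))) NOR (((X NOR X) NOR (V NOR V)) NOR ((X NOR X) NOR (V NOR V))))) NOR ((((X NOR V) NOR (X NOR V)) NOR ((X NOR V) NOR (X NOR V))) NOR ((((X NOR X) NOR (V NOR V)) NOR ((X NOR X) NOR (V NOR V))) NOR (((X NOR X) NOR (V NOR V)) NOR ((X NOR X) NOR (V NOR V)))))) NOR (X NOR X)) NOR ((((((X NOR V) NOR (X NOR V)) NOR ((X NOR V) NOR (X NOR V))) NOR ((((X NOR X) NOR (V NOR V)) NOR ((X NOR X) NOR (V NOR V))) NOR (((X NOR X) NOR (V NOR V)) NOR ((X NOR X) NOR (V NOR V))))) NOR ((((X NOR V) NOR (X NOR V)) NOR ((X NOR V) NOR (X NOR V))) NOR ((((X NOR X) NOR (V NOR V)) NOR ((X NOR X) NOR (V NOR V))) NOR (((X NOR X) NOR (V NOR V)) NOR ((X NOR X) NOR (V NOR V)))))) NOR (X NOR X)))))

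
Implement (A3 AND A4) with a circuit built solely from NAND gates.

((A3 NAND A4) NAND (A3 NAND A4))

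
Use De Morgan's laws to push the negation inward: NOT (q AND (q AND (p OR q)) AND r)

NOT q OR NOT (q AND (p OR q)) OR NOT r
De Morgan's: NOT(AND of terms) = OR of negations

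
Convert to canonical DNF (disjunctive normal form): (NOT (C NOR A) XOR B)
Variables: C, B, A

(NOT C AND NOT B AND A) OR (NOT C AND B AND NOT A) OR (C AND NOT B AND NOT A) OR (C AND NOT B AND A)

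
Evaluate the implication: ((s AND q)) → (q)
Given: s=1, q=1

Antecedent ((s AND q)) = 1; consequent (q) = 1.
1 → 1 = 1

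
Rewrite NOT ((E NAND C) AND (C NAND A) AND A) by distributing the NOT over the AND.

NOT (E NAND C) OR NOT (C NAND A) OR NOT A
De Morgan's: NOT(AND of terms) = OR of negations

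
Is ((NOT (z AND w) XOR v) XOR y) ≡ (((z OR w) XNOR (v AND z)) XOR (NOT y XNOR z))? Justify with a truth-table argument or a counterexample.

No. Counterexample: with w=0, v=1, y=0, z=0, Expression 1 = 0 but Expression 2 = 1.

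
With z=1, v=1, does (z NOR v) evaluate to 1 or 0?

Substituting: (1 NOR 1)
= 0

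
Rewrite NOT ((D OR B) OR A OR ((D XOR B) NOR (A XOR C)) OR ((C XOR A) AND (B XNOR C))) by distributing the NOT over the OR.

NOT (D OR B) AND NOT A AND NOT ((D XOR B) NOR (A XOR C)) AND NOT ((C XOR A) AND (B XNOR C))
De Morgan's: NOT(OR of terms) = AND of negations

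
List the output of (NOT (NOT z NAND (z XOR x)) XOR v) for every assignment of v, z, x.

v | z | x | Output
------------------
0 | 0 | 0 | 0
0 | 0 | 1 | 1
0 | 1 | 0 | 0
0 | 1 | 1 | 0
1 | 0 | 0 | 1
1 | 0 | 1 | 0
1 | 1 | 0 | 1
1 | 1 | 1 | 1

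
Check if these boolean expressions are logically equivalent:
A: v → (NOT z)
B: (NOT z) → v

No, Converse is not equivalent to original (counterexample: v=0, z=0)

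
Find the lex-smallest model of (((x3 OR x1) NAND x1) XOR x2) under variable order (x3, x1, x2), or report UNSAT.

x3=0, x1=0, x2=0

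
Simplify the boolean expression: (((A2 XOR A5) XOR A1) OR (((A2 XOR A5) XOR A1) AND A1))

By absorption (E OR (E AND v) = E):
= ((A2 XOR A5) XOR A1)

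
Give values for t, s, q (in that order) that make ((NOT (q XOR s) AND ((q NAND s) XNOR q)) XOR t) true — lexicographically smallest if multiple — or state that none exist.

t=1, s=0, q=0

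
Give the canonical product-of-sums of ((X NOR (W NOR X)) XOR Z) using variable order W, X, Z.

ΠM(0, 2, 5, 6) = (W OR X OR Z) AND (W OR NOT X OR Z) AND (NOT W OR X OR NOT Z) AND (NOT W OR NOT X OR Z)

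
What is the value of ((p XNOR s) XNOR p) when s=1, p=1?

Substituting: ((1 XNOR 1) XNOR 1)
= 1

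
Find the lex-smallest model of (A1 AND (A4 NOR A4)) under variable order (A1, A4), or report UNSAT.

A1=1, A4=0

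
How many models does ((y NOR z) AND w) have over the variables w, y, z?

Satisfying assignments: (1,0,0)
Count: 1 out of 8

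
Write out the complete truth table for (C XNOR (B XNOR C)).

B | C | Output
--------------
0 | 0 | 0
0 | 1 | 0
1 | 0 | 1
1 | 1 | 1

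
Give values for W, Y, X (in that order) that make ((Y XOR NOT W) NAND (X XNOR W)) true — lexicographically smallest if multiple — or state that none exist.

W=0, Y=0, X=1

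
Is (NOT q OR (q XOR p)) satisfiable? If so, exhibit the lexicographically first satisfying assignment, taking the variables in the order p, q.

p=0, q=0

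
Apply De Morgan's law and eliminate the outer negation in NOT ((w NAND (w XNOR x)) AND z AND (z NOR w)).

NOT (w NAND (w XNOR x)) OR NOT z OR NOT (z NOR w)
De Morgan's: NOT(AND of terms) = OR of negations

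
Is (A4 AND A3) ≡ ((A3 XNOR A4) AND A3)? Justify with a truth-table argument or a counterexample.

Yes, they are equivalent — the two output columns agree on all 4 assignments:
A4 | A3 | Expression 1 | Expression 2
-------------------------------------
0 | 0 | 0 | 0
0 | 1 | 0 | 0
1 | 0 | 0 | 0
1 | 1 | 1 | 1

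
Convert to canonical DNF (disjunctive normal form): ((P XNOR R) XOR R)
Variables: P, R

(NOT P AND NOT R) OR (NOT P AND R)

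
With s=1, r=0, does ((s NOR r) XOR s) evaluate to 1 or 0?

Substituting: ((1 NOR 0) XOR 1)
= 1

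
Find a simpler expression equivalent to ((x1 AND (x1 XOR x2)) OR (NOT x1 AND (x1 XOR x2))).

By distribution ((E AND v) OR (E AND NOT v) = E):
= (x1 XOR x2)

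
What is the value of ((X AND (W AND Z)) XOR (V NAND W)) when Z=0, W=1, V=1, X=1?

Substituting: ((1 AND (1 AND 0)) XOR (1 NAND 1))
= 0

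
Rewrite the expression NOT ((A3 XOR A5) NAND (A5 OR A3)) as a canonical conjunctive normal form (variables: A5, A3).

(A5 OR A3) AND (NOT A5 OR NOT A3)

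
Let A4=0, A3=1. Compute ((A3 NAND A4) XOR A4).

Substituting: ((1 NAND 0) XOR 0)
= 1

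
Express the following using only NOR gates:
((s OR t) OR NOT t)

((((s NOR t) NOR (s NOR t)) NOR (t NOR t)) NOR (((s NOR t) NOR (s NOR t)) NOR (t NOR t)))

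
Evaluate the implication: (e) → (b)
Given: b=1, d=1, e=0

Antecedent (e) = 0; consequent (b) = 1.
0 → 1 = 1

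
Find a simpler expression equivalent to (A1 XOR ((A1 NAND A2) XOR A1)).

By XOR self-cancellation ((E XOR v) XOR v = E):
= (A1 NAND A2)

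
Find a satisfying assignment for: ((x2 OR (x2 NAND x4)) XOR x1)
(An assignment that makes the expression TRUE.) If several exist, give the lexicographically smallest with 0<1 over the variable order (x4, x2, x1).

x4=0, x2=0, x1=0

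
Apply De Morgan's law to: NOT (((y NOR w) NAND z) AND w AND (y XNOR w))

NOT ((y NOR w) NAND z) OR NOT w OR NOT (y XNOR w)
De Morgan's: NOT(AND of terms) = OR of negations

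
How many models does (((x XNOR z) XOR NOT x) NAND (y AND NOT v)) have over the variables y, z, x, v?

Satisfying assignments: (0,0,0,0), (0,0,0,1), (0,0,1,0), (0,0,1,1), (0,1,0,0), (0,1,0,1), (0,1,1,0), (0,1,1,1), (1,0,0,0), (1,0,0,1), (1,0,1,0), (1,0,1,1), (1,1,0,1), (1,1,1,1)
Count: 14 out of 16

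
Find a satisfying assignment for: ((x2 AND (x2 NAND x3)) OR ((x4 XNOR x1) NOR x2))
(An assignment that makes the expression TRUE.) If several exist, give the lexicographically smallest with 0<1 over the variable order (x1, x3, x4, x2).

x1=0, x3=0, x4=0, x2=1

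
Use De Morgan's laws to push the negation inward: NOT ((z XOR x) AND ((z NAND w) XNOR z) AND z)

NOT (z XOR x) OR NOT ((z NAND w) XNOR z) OR NOT z
De Morgan's: NOT(AND of terms) = OR of negations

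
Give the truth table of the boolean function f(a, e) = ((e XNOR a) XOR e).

a | e | Output
--------------
0 | 0 | 1
0 | 1 | 1
1 | 0 | 0
1 | 1 | 0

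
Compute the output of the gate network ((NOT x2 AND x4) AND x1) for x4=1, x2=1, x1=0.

Substituting: ((NOT 1 AND 1) AND 0)
= 0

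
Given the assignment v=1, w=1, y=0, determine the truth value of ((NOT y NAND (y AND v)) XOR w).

Substituting: ((NOT 0 NAND (0 AND 1)) XOR 1)
= 0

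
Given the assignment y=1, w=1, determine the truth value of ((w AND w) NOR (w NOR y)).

Substituting: ((1 AND 1) NOR (1 NOR 1))
= 0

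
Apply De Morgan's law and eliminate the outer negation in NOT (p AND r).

NOT p OR NOT r
De Morgan's: NOT(AND of terms) = OR of negations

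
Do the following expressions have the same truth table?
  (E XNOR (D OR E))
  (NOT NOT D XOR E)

No. Counterexample: with E=0, D=0, Expression 1 = 1 but Expression 2 = 0.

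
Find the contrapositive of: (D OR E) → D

Contrapositive: NOT D → NOT (D OR E)
Note: A statement and its contrapositive are logically equivalent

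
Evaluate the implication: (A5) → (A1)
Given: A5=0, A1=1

Antecedent (A5) = 0; consequent (A1) = 1.
0 → 1 = 1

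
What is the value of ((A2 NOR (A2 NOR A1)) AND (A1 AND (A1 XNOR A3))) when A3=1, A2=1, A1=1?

Substituting: ((1 NOR (1 NOR 1)) AND (1 AND (1 XNOR 1)))
= 0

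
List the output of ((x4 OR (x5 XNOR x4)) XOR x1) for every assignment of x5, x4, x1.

x5 | x4 | x1 | Output
---------------------
0 | 0 | 0 | 1
0 | 0 | 1 | 0
0 | 1 | 0 | 1
0 | 1 | 1 | 0
1 | 0 | 0 | 0
1 | 0 | 1 | 1
1 | 1 | 0 | 1
1 | 1 | 1 | 0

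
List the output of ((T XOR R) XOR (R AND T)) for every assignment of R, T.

R | T | Output
--------------
0 | 0 | 0
0 | 1 | 1
1 | 0 | 1
1 | 1 | 1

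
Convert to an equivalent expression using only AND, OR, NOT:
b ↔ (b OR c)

(b AND (b OR c)) OR (NOT b AND NOT (b OR c))
(Biconditional = both true or both false)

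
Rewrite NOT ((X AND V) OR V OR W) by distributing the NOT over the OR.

NOT (X AND V) AND NOT V AND NOT W
De Morgan's: NOT(OR of terms) = AND of negations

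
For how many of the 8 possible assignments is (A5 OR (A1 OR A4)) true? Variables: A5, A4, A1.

Satisfying assignments: (0,0,1), (0,1,0), (0,1,1), (1,0,0), (1,0,1), (1,1,0), (1,1,1)
Count: 7 out of 8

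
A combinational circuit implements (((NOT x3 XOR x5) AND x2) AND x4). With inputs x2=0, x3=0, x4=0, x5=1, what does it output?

Substituting: (((NOT 0 XOR 1) AND 0) AND 0)
= 0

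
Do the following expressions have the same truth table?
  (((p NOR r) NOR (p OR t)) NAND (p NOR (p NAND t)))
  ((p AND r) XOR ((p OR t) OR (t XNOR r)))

No. Counterexample: with t=0, p=0, r=1, Expression 1 = 1 but Expression 2 = 0.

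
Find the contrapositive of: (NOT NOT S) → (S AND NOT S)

Contrapositive: NOT (S AND NOT S) → NOT S
Note: A statement and its contrapositive are logically equivalent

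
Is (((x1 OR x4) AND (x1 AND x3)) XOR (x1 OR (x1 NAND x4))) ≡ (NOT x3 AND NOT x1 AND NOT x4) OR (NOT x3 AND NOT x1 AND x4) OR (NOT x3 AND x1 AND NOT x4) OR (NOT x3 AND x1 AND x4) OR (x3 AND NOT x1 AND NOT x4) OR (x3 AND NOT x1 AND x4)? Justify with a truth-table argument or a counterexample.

Yes, they are equivalent — the two output columns agree on all 8 assignments:
x3 | x1 | x4 | Expression 1 | Expression 2
------------------------------------------
0 | 0 | 0 | 1 | 1
0 | 0 | 1 | 1 | 1
0 | 1 | 0 | 1 | 1
0 | 1 | 1 | 1 | 1
1 | 0 | 0 | 1 | 1
1 | 0 | 1 | 1 | 1
1 | 1 | 0 | 0 | 0
1 | 1 | 1 | 0 | 0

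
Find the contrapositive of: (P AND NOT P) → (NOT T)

Contrapositive: T → NOT (P AND NOT P)
Note: A statement and its contrapositive are logically equivalent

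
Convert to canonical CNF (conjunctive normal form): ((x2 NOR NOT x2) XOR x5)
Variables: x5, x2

(x5 OR x2) AND (x5 OR NOT x2)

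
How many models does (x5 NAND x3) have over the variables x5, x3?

Satisfying assignments: (0,0), (0,1), (1,0)
Count: 3 out of 4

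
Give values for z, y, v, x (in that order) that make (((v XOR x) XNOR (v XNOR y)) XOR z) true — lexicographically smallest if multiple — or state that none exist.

z=0, y=0, v=0, x=1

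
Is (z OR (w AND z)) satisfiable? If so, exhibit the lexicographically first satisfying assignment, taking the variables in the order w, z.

w=0, z=1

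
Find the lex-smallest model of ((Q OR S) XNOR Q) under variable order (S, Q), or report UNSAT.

S=0, Q=0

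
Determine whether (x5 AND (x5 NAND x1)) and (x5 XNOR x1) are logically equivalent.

No. Counterexample: with x5=0, x1=0, Expression 1 = 0 but Expression 2 = 1.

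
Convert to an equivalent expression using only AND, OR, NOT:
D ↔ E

(D AND E) OR (NOT D AND NOT E)
(Biconditional = both true or both false)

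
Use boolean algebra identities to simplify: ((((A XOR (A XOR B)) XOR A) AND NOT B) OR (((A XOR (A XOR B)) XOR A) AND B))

By distribution ((E AND v) OR (E AND NOT v) = E) then XOR self-cancellation ((E XOR v) XOR v = E):
= (A XOR B)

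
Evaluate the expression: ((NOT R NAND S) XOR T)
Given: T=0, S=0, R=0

Substituting: ((NOT 0 NAND 0) XOR 0)
= 1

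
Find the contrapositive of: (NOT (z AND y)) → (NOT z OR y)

Contrapositive: NOT (NOT z OR y) → (z AND y)
Note: A statement and its contrapositive are logically equivalent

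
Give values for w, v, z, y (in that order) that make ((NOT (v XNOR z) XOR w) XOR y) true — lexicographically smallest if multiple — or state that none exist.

w=0, v=0, z=0, y=1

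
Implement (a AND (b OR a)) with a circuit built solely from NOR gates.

((a NOR a) NOR (((b NOR a) NOR (b NOR a)) NOR ((b NOR a) NOR (b NOR a))))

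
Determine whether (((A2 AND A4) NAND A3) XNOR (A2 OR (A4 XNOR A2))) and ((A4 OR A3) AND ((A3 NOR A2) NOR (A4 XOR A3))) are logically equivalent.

No. Counterexample: with A4=0, A3=0, A2=0, Expression 1 = 1 but Expression 2 = 0.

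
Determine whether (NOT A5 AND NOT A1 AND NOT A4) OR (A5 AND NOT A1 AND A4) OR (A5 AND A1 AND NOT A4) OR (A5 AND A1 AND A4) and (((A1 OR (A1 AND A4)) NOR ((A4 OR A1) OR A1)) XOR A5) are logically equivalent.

Yes, they are equivalent — the two output columns agree on all 8 assignments:
A5 | A1 | A4 | Expression 1 | Expression 2
------------------------------------------
0 | 0 | 0 | 1 | 1
0 | 0 | 1 | 0 | 0
0 | 1 | 0 | 0 | 0
0 | 1 | 1 | 0 | 0
1 | 0 | 0 | 0 | 0
1 | 0 | 1 | 1 | 1
1 | 1 | 0 | 1 | 1
1 | 1 | 1 | 1 | 1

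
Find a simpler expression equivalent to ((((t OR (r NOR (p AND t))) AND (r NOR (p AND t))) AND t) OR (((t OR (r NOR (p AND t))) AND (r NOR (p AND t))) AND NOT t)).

By distribution ((E AND v) OR (E AND NOT v) = E) then absorption (E AND (E OR v) = E):
= (r NOR (p AND t))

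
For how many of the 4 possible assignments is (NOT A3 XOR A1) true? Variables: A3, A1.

Satisfying assignments: (0,0), (1,1)
Count: 2 out of 4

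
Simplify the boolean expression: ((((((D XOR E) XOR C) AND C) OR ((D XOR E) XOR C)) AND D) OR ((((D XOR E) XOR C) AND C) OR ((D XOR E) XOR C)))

By absorption (E OR (E AND v) = E) then absorption (E OR (E AND v) = E):
= ((D XOR E) XOR C)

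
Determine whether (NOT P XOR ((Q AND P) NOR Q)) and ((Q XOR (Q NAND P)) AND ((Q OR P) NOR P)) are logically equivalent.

No. Counterexample: with Q=0, P=0, Expression 1 = 0 but Expression 2 = 1.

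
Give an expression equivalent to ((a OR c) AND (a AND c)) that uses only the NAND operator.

((((a NAND a) NAND (c NAND c)) NAND ((a NAND c) NAND (a NAND c))) NAND (((a NAND a) NAND (c NAND c)) NAND ((a NAND c) NAND (a NAND c))))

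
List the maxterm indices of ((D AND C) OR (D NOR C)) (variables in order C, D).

ΠM(1, 2) = (C OR NOT D) AND (NOT C OR D)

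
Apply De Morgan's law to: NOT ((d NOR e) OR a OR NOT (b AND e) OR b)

NOT (d NOR e) AND NOT a AND (b AND e) AND NOT b
De Morgan's: NOT(OR of terms) = AND of negations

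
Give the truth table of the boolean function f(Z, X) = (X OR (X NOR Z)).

Z | X | Output
--------------
0 | 0 | 1
0 | 1 | 1
1 | 0 | 0
1 | 1 | 1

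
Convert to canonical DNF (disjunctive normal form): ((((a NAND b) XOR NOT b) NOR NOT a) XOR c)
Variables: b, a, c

(NOT b AND NOT a AND c) OR (NOT b AND a AND NOT c) OR (b AND NOT a AND c) OR (b AND a AND NOT c)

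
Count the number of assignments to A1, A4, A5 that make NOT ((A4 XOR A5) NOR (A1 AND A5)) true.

Satisfying assignments: (0,0,1), (0,1,0), (1,0,1), (1,1,0), (1,1,1)
Count: 5 out of 8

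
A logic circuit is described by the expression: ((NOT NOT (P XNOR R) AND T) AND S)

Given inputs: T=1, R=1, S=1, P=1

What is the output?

Substituting: ((NOT NOT (1 XNOR 1) AND 1) AND 1)
= 1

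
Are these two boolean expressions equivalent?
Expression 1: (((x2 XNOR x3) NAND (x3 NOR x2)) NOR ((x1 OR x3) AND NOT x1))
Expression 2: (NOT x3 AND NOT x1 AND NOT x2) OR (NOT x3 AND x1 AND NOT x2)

Yes, they are equivalent — the two output columns agree on all 8 assignments:
x3 | x1 | x2 | Expression 1 | Expression 2
------------------------------------------
0 | 0 | 0 | 1 | 1
0 | 0 | 1 | 0 | 0
0 | 1 | 0 | 1 | 1
0 | 1 | 1 | 0 | 0
1 | 0 | 0 | 0 | 0
1 | 0 | 1 | 0 | 0
1 | 1 | 0 | 0 | 0
1 | 1 | 1 | 0 | 0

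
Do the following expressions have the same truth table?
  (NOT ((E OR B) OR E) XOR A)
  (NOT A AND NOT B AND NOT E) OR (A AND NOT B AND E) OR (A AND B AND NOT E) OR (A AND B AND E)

Yes, they are equivalent — the two output columns agree on all 8 assignments:
A | B | E | Expression 1 | Expression 2
---------------------------------------
0 | 0 | 0 | 1 | 1
0 | 0 | 1 | 0 | 0
0 | 1 | 0 | 0 | 0
0 | 1 | 1 | 0 | 0
1 | 0 | 0 | 0 | 0
1 | 0 | 1 | 1 | 1
1 | 1 | 0 | 1 | 1
1 | 1 | 1 | 1 | 1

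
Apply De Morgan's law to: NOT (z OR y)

NOT z AND NOT y
De Morgan's: NOT(OR of terms) = AND of negations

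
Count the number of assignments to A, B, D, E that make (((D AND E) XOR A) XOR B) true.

Satisfying assignments: (0,0,1,1), (0,1,0,0), (0,1,0,1), (0,1,1,0), (1,0,0,0), (1,0,0,1), (1,0,1,0), (1,1,1,1)
Count: 8 out of 16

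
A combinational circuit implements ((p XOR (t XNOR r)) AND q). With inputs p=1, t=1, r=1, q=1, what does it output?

Substituting: ((1 XOR (1 XNOR 1)) AND 1)
= 0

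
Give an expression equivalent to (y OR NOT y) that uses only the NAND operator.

((y NAND y) NAND ((y NAND y) NAND (y NAND y)))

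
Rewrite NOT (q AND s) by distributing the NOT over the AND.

NOT q OR NOT s
De Morgan's: NOT(AND of terms) = OR of negations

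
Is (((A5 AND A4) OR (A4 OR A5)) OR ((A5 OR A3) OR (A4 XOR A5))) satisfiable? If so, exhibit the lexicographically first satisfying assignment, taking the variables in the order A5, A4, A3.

A5=0, A4=0, A3=1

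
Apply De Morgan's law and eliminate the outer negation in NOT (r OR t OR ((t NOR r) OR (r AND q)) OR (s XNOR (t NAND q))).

NOT r AND NOT t AND NOT ((t NOR r) OR (r AND q)) AND NOT (s XNOR (t NAND q))
De Morgan's: NOT(OR of terms) = AND of negations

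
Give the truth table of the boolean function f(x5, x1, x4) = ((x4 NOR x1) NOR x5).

x5 | x1 | x4 | Output
---------------------
0 | 0 | 0 | 0
0 | 0 | 1 | 1
0 | 1 | 0 | 1
0 | 1 | 1 | 1
1 | 0 | 0 | 0
1 | 0 | 1 | 0
1 | 1 | 0 | 0
1 | 1 | 1 | 0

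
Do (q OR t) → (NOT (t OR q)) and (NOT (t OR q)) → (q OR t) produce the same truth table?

No, Converse is not equivalent to original (counterexample: t=0, q=0, s=0)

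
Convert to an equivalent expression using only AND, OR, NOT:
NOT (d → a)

d AND NOT a
(Negated implication: NOT(A → B) = A AND NOT B)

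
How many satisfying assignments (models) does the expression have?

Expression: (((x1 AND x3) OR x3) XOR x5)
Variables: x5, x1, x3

Satisfying assignments: (0,0,1), (0,1,1), (1,0,0), (1,1,0)
Count: 4 out of 8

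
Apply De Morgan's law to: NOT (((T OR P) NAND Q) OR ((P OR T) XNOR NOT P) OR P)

NOT ((T OR P) NAND Q) AND NOT ((P OR T) XNOR NOT P) AND NOT P
De Morgan's: NOT(OR of terms) = AND of negations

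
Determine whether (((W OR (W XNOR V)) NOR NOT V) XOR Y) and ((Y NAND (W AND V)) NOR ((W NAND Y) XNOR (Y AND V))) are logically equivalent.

No. Counterexample: with W=0, Y=0, V=1, Expression 1 = 1 but Expression 2 = 0.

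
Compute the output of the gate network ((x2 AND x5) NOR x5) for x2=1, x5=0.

Substituting: ((1 AND 0) NOR 0)
= 1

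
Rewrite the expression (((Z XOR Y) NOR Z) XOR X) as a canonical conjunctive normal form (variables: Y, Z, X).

(Y OR Z OR NOT X) AND (Y OR NOT Z OR X) AND (NOT Y OR Z OR X) AND (NOT Y OR NOT Z OR X)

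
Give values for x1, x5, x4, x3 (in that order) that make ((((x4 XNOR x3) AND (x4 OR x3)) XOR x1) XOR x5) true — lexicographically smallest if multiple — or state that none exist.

x1=0, x5=0, x4=1, x3=1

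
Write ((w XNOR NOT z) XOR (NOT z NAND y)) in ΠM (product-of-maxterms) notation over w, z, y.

ΠM(1, 2, 3, 4) = (w OR z OR NOT y) AND (w OR NOT z OR y) AND (w OR NOT z OR NOT y) AND (NOT w OR z OR y)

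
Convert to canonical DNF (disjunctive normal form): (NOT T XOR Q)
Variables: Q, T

(NOT Q AND NOT T) OR (Q AND T)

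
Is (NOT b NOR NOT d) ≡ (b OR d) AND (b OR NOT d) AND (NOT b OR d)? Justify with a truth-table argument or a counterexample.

Yes, they are equivalent — the two output columns agree on all 4 assignments:
b | d | Expression 1 | Expression 2
-----------------------------------
0 | 0 | 0 | 0
0 | 1 | 0 | 0
1 | 0 | 0 | 0
1 | 1 | 1 | 1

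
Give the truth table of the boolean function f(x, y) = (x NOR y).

x | y | Output
--------------
0 | 0 | 1
0 | 1 | 0
1 | 0 | 0
1 | 1 | 0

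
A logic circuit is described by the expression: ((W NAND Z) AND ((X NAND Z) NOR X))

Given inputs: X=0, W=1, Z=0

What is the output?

Substituting: ((1 NAND 0) AND ((0 NAND 0) NOR 0))
= 0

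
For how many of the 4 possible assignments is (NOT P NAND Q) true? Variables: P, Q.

Satisfying assignments: (0,0), (1,0), (1,1)
Count: 3 out of 4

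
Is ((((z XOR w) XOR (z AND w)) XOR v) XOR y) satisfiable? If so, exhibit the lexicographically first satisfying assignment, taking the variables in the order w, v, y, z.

w=0, v=0, y=0, z=1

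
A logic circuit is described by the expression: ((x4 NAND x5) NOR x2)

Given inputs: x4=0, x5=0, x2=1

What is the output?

Substituting: ((0 NAND 0) NOR 1)
= 0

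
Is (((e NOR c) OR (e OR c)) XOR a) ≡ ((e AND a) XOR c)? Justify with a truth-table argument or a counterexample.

No. Counterexample: with c=0, a=0, e=0, Expression 1 = 1 but Expression 2 = 0.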